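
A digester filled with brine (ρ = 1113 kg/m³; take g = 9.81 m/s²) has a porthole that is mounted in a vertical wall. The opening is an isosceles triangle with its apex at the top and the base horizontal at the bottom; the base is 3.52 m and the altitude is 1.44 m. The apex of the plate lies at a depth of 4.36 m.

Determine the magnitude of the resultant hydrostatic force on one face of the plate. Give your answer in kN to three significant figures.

F ≈ 147 kN

γ = ρg = 1113 × 9.81 / 1000 = 10.91853 kN/m³.
With the apex up, the centroid sits 2h/3 = 2 × 1.44/3 = 0.96 m below the apex, so the centroid depth is h_c = 4.36 + 0.96 = 5.32 m.
A = ½ × 3.52 × 1.44 = 2.5344 m².
Resultant F = γ·h_c·A = 10.91853 × 5.32 × 2.5344 = 147.215 kN.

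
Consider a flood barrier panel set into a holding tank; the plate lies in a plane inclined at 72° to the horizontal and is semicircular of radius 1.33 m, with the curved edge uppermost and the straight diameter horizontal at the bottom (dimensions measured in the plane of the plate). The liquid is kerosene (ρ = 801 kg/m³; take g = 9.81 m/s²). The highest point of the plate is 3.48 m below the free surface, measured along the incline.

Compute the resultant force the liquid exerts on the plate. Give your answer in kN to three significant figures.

F ≈ 88.2 kN

γ = ρg = 801 × 9.81 / 1000 = 7.85781 kN/m³.
Let θ = 72° be the plate's angle to the horizontal; measure y along the incline from where the plane meets the free surface. Vertical depth h = y·sinθ with sinθ = 0.951057.
The centroid lies 4r/(3π) = 0.56447 m above the diameter, so r − 4r/(3π) = 1.33 − 0.56447 = 0.76553 m below the topmost point, so y_c = 3.48 + 0.76553 = 4.24553 m and h_c = 4.24553 × 0.951057 = 4.03774 m.
A = πr²/2 = π × 1.33²/2 = 2.77858 m².
Resultant F = γ·h_c·A = 7.85781 × 4.03774 × 2.77858 = 88.1582 kN.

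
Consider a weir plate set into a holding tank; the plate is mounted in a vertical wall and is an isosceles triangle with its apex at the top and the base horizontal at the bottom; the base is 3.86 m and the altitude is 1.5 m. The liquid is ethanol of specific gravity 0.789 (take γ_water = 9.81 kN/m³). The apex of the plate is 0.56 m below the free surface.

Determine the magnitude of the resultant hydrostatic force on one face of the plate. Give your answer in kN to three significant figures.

γ = 0.789 × 9.81 = 7.74009 kN/m³.
With the apex up, the centroid sits 2h/3 = 2 × 1.5/3 = 1 m below the apex, so the centroid depth is h_c = 0.56 + 1 = 1.56 m.
A = ½ × 3.86 × 1.5 = 2.895 m².
Resultant F = γ·h_c·A = 7.74009 × 1.56 × 2.895 = 34.9558 kN.

F ≈ 35.0 kN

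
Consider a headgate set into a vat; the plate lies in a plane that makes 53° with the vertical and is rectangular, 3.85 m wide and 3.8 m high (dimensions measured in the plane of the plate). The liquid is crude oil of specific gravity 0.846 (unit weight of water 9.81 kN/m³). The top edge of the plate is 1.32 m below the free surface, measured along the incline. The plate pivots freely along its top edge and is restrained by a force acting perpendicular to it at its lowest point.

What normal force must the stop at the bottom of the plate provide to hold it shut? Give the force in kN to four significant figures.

γ = 0.846 × 9.81 = 8.29926 kN/m³.
The plate makes 53° with the vertical, i.e. θ = 90° − 53° = 37° to the horizontal. Measuring y along the incline from the free-surface line, vertical depth h = y·sinθ with sinθ = 0.601815.
The centroid lies 3.8/2 = 1.9 m below the top edge, so y_c = 1.32 + 1.9 = 3.22 m and h_c = 3.22 × 0.601815 = 1.93784 m.
A = 3.85 × 3.8 = 14.63 m².
Resultant F = γ·h_c·A = 8.29926 × 1.93784 × 14.63 = 235.289 kN.
I_c = b·h³/12 = 3.85 × 3.8³/12 = 17.6048 m⁴.
Centre of pressure: y_p = y_c + I_c/(y_c·A) = 3.22 + 17.6048/(3.22 × 14.63) = 3.22 + 0.373707 = 3.59371 m along the plane.
The resultant acts 1.9 + 0.373707 = 2.27371 m (along the plate) below the hinge at the top edge, so the moment about the hinge is M = F × 2.27371 = 235.289 × 2.27371 = 534.979 kN·m.
A normal force at the bottom, 3.8 m from the hinge, must supply this moment: P = 534.979/3.8 = 140.784 kN.

P ≈ 140.8 kN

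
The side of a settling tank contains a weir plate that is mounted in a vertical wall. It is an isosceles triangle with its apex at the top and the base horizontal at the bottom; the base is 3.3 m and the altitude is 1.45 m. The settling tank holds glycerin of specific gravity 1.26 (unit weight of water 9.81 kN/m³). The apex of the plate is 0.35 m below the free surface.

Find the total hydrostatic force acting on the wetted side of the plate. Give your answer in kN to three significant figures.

F ≈ 38.9 kN

γ = 1.26 × 9.81 = 12.3606 kN/m³.
With the apex up, the centroid sits 2h/3 = 2 × 1.45/3 = 0.966667 m below the apex, so the centroid depth is h_c = 0.35 + 0.966667 = 1.31667 m.
A = ½ × 3.3 × 1.45 = 2.3925 m².
Resultant F = γ·h_c·A = 12.3606 × 1.31667 × 2.3925 = 38.9375 kN.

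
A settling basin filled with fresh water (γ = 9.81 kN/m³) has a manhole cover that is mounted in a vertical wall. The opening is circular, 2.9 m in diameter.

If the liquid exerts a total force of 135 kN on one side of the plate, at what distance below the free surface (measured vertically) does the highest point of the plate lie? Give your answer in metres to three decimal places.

γ = 9.81 kN/m³.
A = π(1.45)² = 6.6052 m².
From F = γ·h_c·A, the centroid depth is h_c = 135/(9.81 × 6.6052) = 2.08343 m.
The centroid is at the centre, 1.45 m below the top of the plate, so the highest point sits at h_top = 2.08343 − 1.45 = 0.63343 m below the surface.

d_top ≈ 0.633 m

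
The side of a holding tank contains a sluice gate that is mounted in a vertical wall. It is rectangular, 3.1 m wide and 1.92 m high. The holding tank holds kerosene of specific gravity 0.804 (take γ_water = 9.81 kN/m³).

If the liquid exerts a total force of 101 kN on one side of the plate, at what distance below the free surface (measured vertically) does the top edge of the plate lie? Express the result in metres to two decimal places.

γ = 0.804 × 9.81 = 7.88724 kN/m³.
A = 3.1 × 1.92 = 5.952 m².
From F = γ·h_c·A, the centroid depth is h_c = 101/(7.88724 × 5.952) = 2.15146 m.
The centroid lies 1.92/2 = 0.96 m below the top edge, so the top edge sits at h_top = 2.15146 − 0.96 = 1.19146 m below the surface.

d_top ≈ 1.19 m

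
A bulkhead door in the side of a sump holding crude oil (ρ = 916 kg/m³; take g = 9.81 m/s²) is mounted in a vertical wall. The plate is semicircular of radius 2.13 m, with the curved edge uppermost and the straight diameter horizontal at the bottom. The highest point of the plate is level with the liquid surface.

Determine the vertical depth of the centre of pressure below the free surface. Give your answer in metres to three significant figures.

h_p = 1.48 m

γ = ρg = 916 × 9.81 / 1000 = 8.98596 kN/m³.
The centroid lies 4r/(3π) = 0.904 m above the diameter, so r − 4r/(3π) = 2.13 − 0.904 = 1.226 m below the topmost point, so the centroid depth is h_c = 1.226 m.
A = πr²/2 = π × 2.13²/2 = 7.12655 m².
Resultant F = γ·h_c·A = 8.98596 × 1.226 × 7.12655 = 78.5117 kN.
I_c = (π/8 − 8/(9π))·r⁴ = 0.109757 × 2.13⁴ = 2.25918 m⁴.
Centre of pressure: y_p = y_c + I_c/(y_c·A) = 1.226 + 2.25918/(1.226 × 7.12655) = 1.226 + 0.258572 = 1.48457 m along the plane.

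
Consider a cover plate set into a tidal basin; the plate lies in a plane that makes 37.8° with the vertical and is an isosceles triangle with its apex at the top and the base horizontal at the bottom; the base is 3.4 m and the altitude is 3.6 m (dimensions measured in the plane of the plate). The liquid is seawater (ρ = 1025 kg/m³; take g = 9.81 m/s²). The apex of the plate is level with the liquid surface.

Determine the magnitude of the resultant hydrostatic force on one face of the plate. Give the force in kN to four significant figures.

F ≈ 116.7 kN

γ = ρg = 1025 × 9.81 / 1000 = 10.05525 kN/m³.
The plate makes 37.8° with the vertical, i.e. θ = 90° − 37.8° = 52.2° to the horizontal. Measuring y along the incline from the free-surface line, vertical depth h = y·sinθ with sinθ = 0.790155.
With the apex up, the centroid sits 2h/3 = 2 × 3.6/3 = 2.4 m below the apex, so y_c = 2.4 m and h_c = 2.4 × 0.790155 = 1.89637 m.
A = ½ × 3.4 × 3.6 = 6.12 m².
Resultant F = γ·h_c·A = 10.05525 × 1.89637 × 6.12 = 116.699 kN.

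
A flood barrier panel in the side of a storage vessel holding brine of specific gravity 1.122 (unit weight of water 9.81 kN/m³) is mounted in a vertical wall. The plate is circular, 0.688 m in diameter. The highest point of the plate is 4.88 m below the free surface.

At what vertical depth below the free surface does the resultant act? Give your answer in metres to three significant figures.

γ = 1.122 × 9.81 = 11.00682 kN/m³.
The centroid is at the centre, 0.344 m below the top of the plate, so the centroid depth is h_c = 4.88 + 0.344 = 5.224 m.
A = π(0.344)² = 0.371764 m².
Resultant F = γ·h_c·A = 11.00682 × 5.224 × 0.371764 = 21.3763 kN.
I_c = πr⁴/4 = π × 0.344⁴/4 = 0.0109983 m⁴.
Centre of pressure: y_p = y_c + I_c/(y_c·A) = 5.224 + 0.0109983/(5.224 × 0.371764) = 5.224 + 0.00566311 = 5.22966 m along the plane.

h_p = 5.23 m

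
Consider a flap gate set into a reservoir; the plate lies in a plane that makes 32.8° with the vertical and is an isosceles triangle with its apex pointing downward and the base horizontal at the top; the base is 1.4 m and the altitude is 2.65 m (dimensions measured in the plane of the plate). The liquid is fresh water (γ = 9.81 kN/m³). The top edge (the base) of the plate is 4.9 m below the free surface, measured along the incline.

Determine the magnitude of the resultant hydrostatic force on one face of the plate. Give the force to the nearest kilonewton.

F ≈ 88 kN

γ = 9.81 kN/m³.
The plate makes 32.8° with the vertical, i.e. θ = 90° − 32.8° = 57.2° to the horizontal. Measuring y along the incline from the free-surface line, vertical depth h = y·sinθ with sinθ = 0.840567.
With the apex down, the centroid sits h/3 = 2.65/3 = 0.883333 m below the base (the top edge), so y_c = 4.9 + 0.883333 = 5.78333 m and h_c = 5.78333 × 0.840567 = 4.86128 m.
A = ½ × 1.4 × 2.65 = 1.855 m².
Resultant F = γ·h_c·A = 9.81 × 4.86128 × 1.855 = 88.4634 kN.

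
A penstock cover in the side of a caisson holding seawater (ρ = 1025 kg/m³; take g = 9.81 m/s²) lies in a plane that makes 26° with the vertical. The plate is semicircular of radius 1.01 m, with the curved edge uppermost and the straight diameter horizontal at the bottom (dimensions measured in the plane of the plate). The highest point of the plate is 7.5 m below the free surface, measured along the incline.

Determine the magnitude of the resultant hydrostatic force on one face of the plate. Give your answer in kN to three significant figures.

F ≈ 117 kN

γ = ρg = 1025 × 9.81 / 1000 = 10.05525 kN/m³.
The plate makes 26° with the vertical, i.e. θ = 90° − 26° = 64° to the horizontal. Measuring y along the incline from the free-surface line, vertical depth h = y·sinθ with sinθ = 0.898794.
The centroid lies 4r/(3π) = 0.428657 m above the diameter, so r − 4r/(3π) = 1.01 − 0.428657 = 0.581343 m below the topmost point, so y_c = 7.5 + 0.581343 = 8.08134 m and h_c = 8.08134 × 0.898794 = 7.26346 m.
A = πr²/2 = π × 1.01²/2 = 1.60237 m².
Resultant F = γ·h_c·A = 10.05525 × 7.26346 × 1.60237 = 117.031 kN.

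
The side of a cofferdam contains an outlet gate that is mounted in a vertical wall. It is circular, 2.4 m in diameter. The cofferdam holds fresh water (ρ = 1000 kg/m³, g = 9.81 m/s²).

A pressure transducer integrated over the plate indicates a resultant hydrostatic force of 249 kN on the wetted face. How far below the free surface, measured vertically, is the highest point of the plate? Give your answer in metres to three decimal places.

γ = ρg = 1000 × 9.81 = 9810 N/m³ = 9.81 kN/m³.
A = π(1.2)² = 4.52389 m².
From F = γ·h_c·A, the centroid depth is h_c = 249/(9.81 × 4.52389) = 5.61072 m.
The centroid is at the centre, 1.2 m below the top of the plate, so the highest point sits at h_top = 5.61072 − 1.2 = 4.41072 m below the surface.

d_top ≈ 4.411 m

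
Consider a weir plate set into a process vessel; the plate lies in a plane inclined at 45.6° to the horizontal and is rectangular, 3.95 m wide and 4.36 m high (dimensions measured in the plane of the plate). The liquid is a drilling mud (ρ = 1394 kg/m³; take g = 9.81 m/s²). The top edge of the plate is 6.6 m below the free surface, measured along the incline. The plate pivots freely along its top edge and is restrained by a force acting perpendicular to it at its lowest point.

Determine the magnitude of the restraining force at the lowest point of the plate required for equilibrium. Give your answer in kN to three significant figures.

P ≈ 800 kN

γ = ρg = 1394 × 9.81 / 1000 = 13.67514 kN/m³.
Let θ = 45.6° be the plate's angle to the horizontal; measure y along the incline from where the plane meets the free surface. Vertical depth h = y·sinθ with sinθ = 0.714473.
The centroid lies 4.36/2 = 2.18 m below the top edge, so y_c = 6.6 + 2.18 = 8.78 m and h_c = 8.78 × 0.714473 = 6.27307 m.
A = 3.95 × 4.36 = 17.222 m².
Resultant F = γ·h_c·A = 13.67514 × 6.27307 × 17.222 = 1477.39 kN.
I_c = b·h³/12 = 3.95 × 4.36³/12 = 27.2819 m⁴.
Centre of pressure: y_p = y_c + I_c/(y_c·A) = 8.78 + 27.2819/(8.78 × 17.222) = 8.78 + 0.180425 = 8.96042 m along the plane.
The resultant acts 2.18 + 0.180425 = 2.36043 m (along the plate) below the hinge at the top edge, so the moment about the hinge is M = F × 2.36043 = 1477.39 × 2.36043 = 3487.28 kN·m.
A normal force at the bottom, 4.36 m from the hinge, must supply this moment: P = 3487.28/4.36 = 799.835 kN.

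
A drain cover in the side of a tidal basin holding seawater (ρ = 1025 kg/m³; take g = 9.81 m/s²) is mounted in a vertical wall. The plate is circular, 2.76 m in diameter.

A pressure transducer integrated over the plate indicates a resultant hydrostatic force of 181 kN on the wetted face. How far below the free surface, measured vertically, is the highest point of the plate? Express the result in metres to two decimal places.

d_top ≈ 1.63 m

γ = ρg = 1025 × 9.81 / 1000 = 10.05525 kN/m³.
A = π(1.38)² = 5.98285 m².
From F = γ·h_c·A, the centroid depth is h_c = 181/(10.05525 × 5.98285) = 3.00869 m.
The centroid is at the centre, 1.38 m below the top of the plate, so the highest point sits at h_top = 3.00869 − 1.38 = 1.62869 m below the surface.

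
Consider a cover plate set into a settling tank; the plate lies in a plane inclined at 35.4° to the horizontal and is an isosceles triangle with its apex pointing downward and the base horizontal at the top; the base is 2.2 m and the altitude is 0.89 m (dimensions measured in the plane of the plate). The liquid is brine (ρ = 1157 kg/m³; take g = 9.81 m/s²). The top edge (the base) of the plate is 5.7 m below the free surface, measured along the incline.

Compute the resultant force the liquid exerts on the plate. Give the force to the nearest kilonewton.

γ = ρg = 1157 × 9.81 / 1000 = 11.35017 kN/m³.
Let θ = 35.4° be the plate's angle to the horizontal; measure y along the incline from where the plane meets the free surface. Vertical depth h = y·sinθ with sinθ = 0.579281.
With the apex down, the centroid sits h/3 = 0.89/3 = 0.296667 m below the base (the top edge), so y_c = 5.7 + 0.296667 = 5.99667 m and h_c = 5.99667 × 0.579281 = 3.47376 m.
A = ½ × 2.2 × 0.89 = 0.979 m².
Resultant F = γ·h_c·A = 11.35017 × 3.47376 × 0.979 = 38.5998 kN.

F ≈ 39 kN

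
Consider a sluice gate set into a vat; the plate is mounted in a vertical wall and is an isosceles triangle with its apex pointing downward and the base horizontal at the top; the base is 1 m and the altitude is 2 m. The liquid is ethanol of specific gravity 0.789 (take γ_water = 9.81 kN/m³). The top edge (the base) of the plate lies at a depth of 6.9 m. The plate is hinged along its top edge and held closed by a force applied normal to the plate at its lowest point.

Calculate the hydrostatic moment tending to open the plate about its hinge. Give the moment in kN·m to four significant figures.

γ = 0.789 × 9.81 = 7.74009 kN/m³.
With the apex down, the centroid sits h/3 = 2/3 = 0.666667 m below the base (the top edge), so the centroid depth is h_c = 6.9 + 0.666667 = 7.56667 m.
A = ½ × 1 × 2 = 1 m².
Resultant F = γ·h_c·A = 7.74009 × 7.56667 × 1 = 58.5667 kN.
I_c = b·h³/36 = 1 × 2³/36 = 0.222222 m⁴.
Centre of pressure: y_p = y_c + I_c/(y_c·A) = 7.56667 + 0.222222/(7.56667 × 1) = 7.56667 + 0.0293685 = 7.59604 m along the plane.
The resultant acts 0.666667 + 0.0293685 = 0.696036 m (along the plate) below the hinge at the top edge, so the moment about the hinge is M = F × 0.696036 = 58.5667 × 0.696036 = 40.7645 kN·m.

M ≈ 40.76 kN·m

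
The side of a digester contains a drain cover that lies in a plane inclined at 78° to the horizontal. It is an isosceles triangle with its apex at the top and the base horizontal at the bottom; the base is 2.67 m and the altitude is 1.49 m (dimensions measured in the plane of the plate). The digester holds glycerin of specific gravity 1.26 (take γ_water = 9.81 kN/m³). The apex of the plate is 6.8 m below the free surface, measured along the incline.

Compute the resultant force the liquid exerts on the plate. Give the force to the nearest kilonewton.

γ = 1.26 × 9.81 = 12.3606 kN/m³.
Let θ = 78° be the plate's angle to the horizontal; measure y along the incline from where the plane meets the free surface. Vertical depth h = y·sinθ with sinθ = 0.978148.
With the apex up, the centroid sits 2h/3 = 2 × 1.49/3 = 0.993333 m below the apex, so y_c = 6.8 + 0.993333 = 7.79333 m and h_c = 7.79333 × 0.978148 = 7.62303 m.
A = ½ × 2.67 × 1.49 = 1.98915 m².
Resultant F = γ·h_c·A = 12.3606 × 7.62303 × 1.98915 = 187.428 kN.

F ≈ 187 kN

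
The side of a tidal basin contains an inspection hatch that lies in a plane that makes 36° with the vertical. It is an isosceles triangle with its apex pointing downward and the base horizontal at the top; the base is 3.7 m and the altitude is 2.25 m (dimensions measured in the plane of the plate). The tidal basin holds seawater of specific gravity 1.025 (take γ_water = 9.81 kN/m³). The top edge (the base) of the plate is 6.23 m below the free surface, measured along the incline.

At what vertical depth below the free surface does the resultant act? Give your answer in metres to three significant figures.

h_p = 5.68 m

γ = 1.025 × 9.81 = 10.05525 kN/m³.
The plate makes 36° with the vertical, i.e. θ = 90° − 36° = 54° to the horizontal. Measuring y along the incline from the free-surface line, vertical depth h = y·sinθ with sinθ = 0.809017.
With the apex down, the centroid sits h/3 = 2.25/3 = 0.75 m below the base (the top edge), so y_c = 6.23 + 0.75 = 6.98 m and h_c = 6.98 × 0.809017 = 5.64694 m.
A = ½ × 3.7 × 2.25 = 4.1625 m².
Resultant F = γ·h_c·A = 10.05525 × 5.64694 × 4.1625 = 236.353 kN.
I_c = b·h³/36 = 3.7 × 2.25³/36 = 1.1707 m⁴.
Centre of pressure: y_p = y_c + I_c/(y_c·A) = 6.98 + 1.1707/(6.98 × 4.1625) = 6.98 + 0.0402936 = 7.02029 m along the plane.
Vertically, h_p = y_p·sinθ = 7.02029 × 0.809017 = 5.67953 m.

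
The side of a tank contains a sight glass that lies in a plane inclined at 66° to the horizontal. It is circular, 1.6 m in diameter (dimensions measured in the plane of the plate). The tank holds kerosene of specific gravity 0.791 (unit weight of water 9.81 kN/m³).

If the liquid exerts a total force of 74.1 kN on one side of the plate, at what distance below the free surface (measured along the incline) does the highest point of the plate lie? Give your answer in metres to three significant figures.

γ = 0.791 × 9.81 = 7.75971 kN/m³.
A = π(0.8)² = 2.01062 m².
From F = γ·h_c·A, the centroid depth is h_c = 74.1/(7.75971 × 2.01062) = 4.74944 m.
Let θ = 66° be the plate's angle to the horizontal; measure y along the incline from where the plane meets the free surface. Vertical depth h = y·sinθ with sinθ = 0.913545.
Along the incline, y_c = h_c/sinθ = 4.74944/0.913545 = 5.19891 m.
The centroid is at the centre, 0.8 m below the top of the plate, so the highest point sits at y_top = 5.19891 − 0.8 = 4.39891 m along the incline.

y_top ≈ 4.40 m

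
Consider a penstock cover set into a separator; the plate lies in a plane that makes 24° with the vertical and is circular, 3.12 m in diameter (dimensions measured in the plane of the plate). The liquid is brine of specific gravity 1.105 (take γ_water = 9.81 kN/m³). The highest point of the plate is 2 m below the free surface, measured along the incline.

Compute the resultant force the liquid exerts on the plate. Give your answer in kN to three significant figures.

F ≈ 270 kN

γ = 1.105 × 9.81 = 10.84005 kN/m³.
The plate makes 24° with the vertical, i.e. θ = 90° − 24° = 66° to the horizontal. Measuring y along the incline from the free-surface line, vertical depth h = y·sinθ with sinθ = 0.913545.
The centroid is at the centre, 1.56 m below the top of the plate, so y_c = 2 + 1.56 = 3.56 m and h_c = 3.56 × 0.913545 = 3.25222 m.
A = π(1.56)² = 7.64538 m².
Resultant F = γ·h_c·A = 10.84005 × 3.25222 × 7.64538 = 269.532 kN.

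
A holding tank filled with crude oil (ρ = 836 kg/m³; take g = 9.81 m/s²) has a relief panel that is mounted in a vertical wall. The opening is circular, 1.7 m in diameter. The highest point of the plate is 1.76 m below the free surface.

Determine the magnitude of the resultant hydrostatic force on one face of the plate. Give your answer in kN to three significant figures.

F ≈ 48.6 kN

γ = ρg = 836 × 9.81 / 1000 = 8.20116 kN/m³.
The centroid is at the centre, 0.85 m below the top of the plate, so the centroid depth is h_c = 1.76 + 0.85 = 2.61 m.
A = π(0.85)² = 2.2698 m².
Resultant F = γ·h_c·A = 8.20116 × 2.61 × 2.2698 = 48.5851 kN.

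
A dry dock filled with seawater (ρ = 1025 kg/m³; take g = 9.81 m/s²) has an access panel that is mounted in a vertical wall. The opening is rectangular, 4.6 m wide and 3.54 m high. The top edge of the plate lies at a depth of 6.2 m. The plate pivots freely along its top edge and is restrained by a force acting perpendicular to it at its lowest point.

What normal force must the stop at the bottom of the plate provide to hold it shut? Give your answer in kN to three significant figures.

P ≈ 701 kN

γ = ρg = 1025 × 9.81 / 1000 = 10.05525 kN/m³.
The centroid lies 3.54/2 = 1.77 m below the top edge, so the centroid depth is h_c = 6.2 + 1.77 = 7.97 m.
A = 4.6 × 3.54 = 16.284 m².
Resultant F = γ·h_c·A = 10.05525 × 7.97 × 16.284 = 1305.01 kN.
I_c = b·h³/12 = 4.6 × 3.54³/12 = 17.0054 m⁴.
Centre of pressure: y_p = y_c + I_c/(y_c·A) = 7.97 + 17.0054/(7.97 × 16.284) = 7.97 + 0.131029 = 8.10103 m along the plane.
The resultant acts 1.77 + 0.131029 = 1.90103 m (along the plate) below the hinge at the top edge, so the moment about the hinge is M = F × 1.90103 = 1305.01 × 1.90103 = 2480.86 kN·m.
A normal force at the bottom, 3.54 m from the hinge, must supply this moment: P = 2480.86/3.54 = 700.808 kN.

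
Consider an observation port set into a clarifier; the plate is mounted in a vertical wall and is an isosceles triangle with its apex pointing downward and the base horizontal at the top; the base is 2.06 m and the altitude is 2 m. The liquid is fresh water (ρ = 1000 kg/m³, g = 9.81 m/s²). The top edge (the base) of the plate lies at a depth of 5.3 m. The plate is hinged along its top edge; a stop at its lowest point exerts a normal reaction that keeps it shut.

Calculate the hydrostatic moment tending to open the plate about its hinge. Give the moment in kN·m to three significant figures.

γ = ρg = 1000 × 9.81 = 9810 N/m³ = 9.81 kN/m³.
With the apex down, the centroid sits h/3 = 2/3 = 0.666667 m below the base (the top edge), so the centroid depth is h_c = 5.3 + 0.666667 = 5.96667 m.
A = ½ × 2.06 × 2 = 2.06 m².
Resultant F = γ·h_c·A = 9.81 × 5.96667 × 2.06 = 120.578 kN.
I_c = b·h³/36 = 2.06 × 2³/36 = 0.457778 m⁴.
Centre of pressure: y_p = y_c + I_c/(y_c·A) = 5.96667 + 0.457778/(5.96667 × 2.06) = 5.96667 + 0.0372439 = 6.00391 m along the plane.
The resultant acts 0.666667 + 0.0372439 = 0.703911 m (along the plate) below the hinge at the top edge, so the moment about the hinge is M = F × 0.703911 = 120.578 × 0.703911 = 84.8762 kN·m.

M ≈ 84.9 kN·m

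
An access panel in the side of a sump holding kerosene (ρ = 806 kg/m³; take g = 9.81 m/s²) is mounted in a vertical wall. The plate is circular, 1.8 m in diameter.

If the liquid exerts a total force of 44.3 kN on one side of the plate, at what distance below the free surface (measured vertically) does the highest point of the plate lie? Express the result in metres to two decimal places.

d_top ≈ 1.30 m

γ = ρg = 806 × 9.81 / 1000 = 7.90686 kN/m³.
A = π(0.9)² = 2.54469 m².
From F = γ·h_c·A, the centroid depth is h_c = 44.3/(7.90686 × 2.54469) = 2.20173 m.
The centroid is at the centre, 0.9 m below the top of the plate, so the highest point sits at h_top = 2.20173 − 0.9 = 1.30173 m below the surface.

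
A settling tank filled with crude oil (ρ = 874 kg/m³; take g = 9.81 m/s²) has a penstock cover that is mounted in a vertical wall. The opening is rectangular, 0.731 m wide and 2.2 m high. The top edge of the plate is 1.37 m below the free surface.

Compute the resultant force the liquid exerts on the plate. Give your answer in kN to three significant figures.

γ = ρg = 874 × 9.81 / 1000 = 8.57394 kN/m³.
The centroid lies 2.2/2 = 1.1 m below the top edge, so the centroid depth is h_c = 1.37 + 1.1 = 2.47 m.
A = 0.731 × 2.2 = 1.6082 m².
Resultant F = γ·h_c·A = 8.57394 × 2.47 × 1.6082 = 34.0579 kN.

F ≈ 34.1 kN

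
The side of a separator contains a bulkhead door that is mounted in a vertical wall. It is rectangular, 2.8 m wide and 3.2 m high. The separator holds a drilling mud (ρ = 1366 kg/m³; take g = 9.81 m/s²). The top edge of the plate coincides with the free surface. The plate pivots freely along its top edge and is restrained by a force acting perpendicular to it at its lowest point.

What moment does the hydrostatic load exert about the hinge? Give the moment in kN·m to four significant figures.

M ≈ 409.8 kN·m

γ = ρg = 1366 × 9.81 / 1000 = 13.40046 kN/m³.
The centroid lies 3.2/2 = 1.6 m below the top edge, so the centroid depth is h_c = 1.6 m.
A = 2.8 × 3.2 = 8.96 m².
Resultant F = γ·h_c·A = 13.40046 × 1.6 × 8.96 = 192.109 kN.
I_c = b·h³/12 = 2.8 × 3.2³/12 = 7.64587 m⁴.
Centre of pressure: y_p = y_c + I_c/(y_c·A) = 1.6 + 7.64587/(1.6 × 8.96) = 1.6 + 0.533334 = 2.13333 m along the plane.
The resultant acts 1.6 + 0.533334 = 2.13333 m (along the plate) below the hinge at the top edge, so the moment about the hinge is M = F × 2.13333 = 192.109 × 2.13333 = 409.832 kN·m.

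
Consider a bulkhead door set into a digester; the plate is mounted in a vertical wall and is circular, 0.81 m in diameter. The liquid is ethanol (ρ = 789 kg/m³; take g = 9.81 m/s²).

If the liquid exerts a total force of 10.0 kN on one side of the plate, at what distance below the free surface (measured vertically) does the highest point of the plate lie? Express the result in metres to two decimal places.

γ = ρg = 789 × 9.81 / 1000 = 7.74009 kN/m³.
A = π(0.405)² = 0.5153 m².
From F = γ·h_c·A, the centroid depth is h_c = 10.0/(7.74009 × 0.5153) = 2.50723 m.
The centroid is at the centre, 0.405 m below the top of the plate, so the highest point sits at h_top = 2.50723 − 0.405 = 2.10223 m below the surface.

d_top ≈ 2.10 m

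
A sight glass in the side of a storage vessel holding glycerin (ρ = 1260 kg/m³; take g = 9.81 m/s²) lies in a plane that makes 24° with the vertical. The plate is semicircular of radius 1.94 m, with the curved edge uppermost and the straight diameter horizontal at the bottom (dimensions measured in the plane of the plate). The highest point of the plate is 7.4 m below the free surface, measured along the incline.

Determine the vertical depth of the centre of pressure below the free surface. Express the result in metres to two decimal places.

h_p = 7.81 m

γ = ρg = 1260 × 9.81 / 1000 = 12.3606 kN/m³.
The plate makes 24° with the vertical, i.e. θ = 90° − 24° = 66° to the horizontal. Measuring y along the incline from the free-surface line, vertical depth h = y·sinθ with sinθ = 0.913545.
The centroid lies 4r/(3π) = 0.823362 m above the diameter, so r − 4r/(3π) = 1.94 − 0.823362 = 1.11664 m below the topmost point, so y_c = 7.4 + 1.11664 = 8.51664 m and h_c = 8.51664 × 0.913545 = 7.78033 m.
A = πr²/2 = π × 1.94²/2 = 5.91185 m².
Resultant F = γ·h_c·A = 12.3606 × 7.78033 × 5.91185 = 568.54 kN.
I_c = (π/8 − 8/(9π))·r⁴ = 0.109757 × 1.94⁴ = 1.55467 m⁴.
Centre of pressure: y_p = y_c + I_c/(y_c·A) = 8.51664 + 1.55467/(8.51664 × 5.91185) = 8.51664 + 0.0308778 = 8.54752 m along the plane.
Vertically, h_p = y_p·sinθ = 8.54752 × 0.913545 = 7.80854 m.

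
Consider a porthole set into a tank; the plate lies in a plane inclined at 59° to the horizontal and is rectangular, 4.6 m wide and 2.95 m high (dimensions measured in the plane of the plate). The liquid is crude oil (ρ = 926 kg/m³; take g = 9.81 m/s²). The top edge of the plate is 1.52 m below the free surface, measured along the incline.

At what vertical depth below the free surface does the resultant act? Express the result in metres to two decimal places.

γ = ρg = 926 × 9.81 / 1000 = 9.08406 kN/m³.
Let θ = 59° be the plate's angle to the horizontal; measure y along the incline from where the plane meets the free surface. Vertical depth h = y·sinθ with sinθ = 0.857167.
The centroid lies 2.95/2 = 1.475 m below the top edge, so y_c = 1.52 + 1.475 = 2.995 m and h_c = 2.995 × 0.857167 = 2.56722 m.
A = 4.6 × 2.95 = 13.57 m².
Resultant F = γ·h_c·A = 9.08406 × 2.56722 × 13.57 = 316.463 kN.
I_c = b·h³/12 = 4.6 × 2.95³/12 = 9.84108 m⁴.
Centre of pressure: y_p = y_c + I_c/(y_c·A) = 2.995 + 9.84108/(2.995 × 13.57) = 2.995 + 0.24214 = 3.23714 m along the plane.
Vertically, h_p = y_p·sinθ = 3.23714 × 0.857167 = 2.77477 m.

h_p = 2.77 m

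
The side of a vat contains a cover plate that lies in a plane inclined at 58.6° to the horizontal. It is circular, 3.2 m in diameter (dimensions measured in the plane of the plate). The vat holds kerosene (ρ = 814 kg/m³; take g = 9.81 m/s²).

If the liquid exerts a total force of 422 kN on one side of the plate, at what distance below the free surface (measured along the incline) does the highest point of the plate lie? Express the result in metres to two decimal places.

γ = ρg = 814 × 9.81 / 1000 = 7.98534 kN/m³.
A = π(1.6)² = 8.04248 m².
From F = γ·h_c·A, the centroid depth is h_c = 422/(7.98534 × 8.04248) = 6.57096 m.
Let θ = 58.6° be the plate's angle to the horizontal; measure y along the incline from where the plane meets the free surface. Vertical depth h = y·sinθ with sinθ = 0.853551.
Along the incline, y_c = h_c/sinθ = 6.57096/0.853551 = 7.69838 m.
The centroid is at the centre, 1.6 m below the top of the plate, so the highest point sits at y_top = 7.69838 − 1.6 = 6.09838 m along the incline.

y_top ≈ 6.10 m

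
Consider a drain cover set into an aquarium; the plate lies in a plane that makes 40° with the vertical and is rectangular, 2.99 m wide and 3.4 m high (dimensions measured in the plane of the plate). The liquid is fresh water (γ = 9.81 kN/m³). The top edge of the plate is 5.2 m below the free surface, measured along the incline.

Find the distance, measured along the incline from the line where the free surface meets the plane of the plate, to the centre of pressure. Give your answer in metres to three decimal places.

y_p = 7.040 m

γ = 9.81 kN/m³.
The plate makes 40° with the vertical, i.e. θ = 90° − 40° = 50° to the horizontal. Measuring y along the incline from the free-surface line, vertical depth h = y·sinθ with sinθ = 0.766044.
The centroid lies 3.4/2 = 1.7 m below the top edge, so y_c = 5.2 + 1.7 = 6.9 m and h_c = 6.9 × 0.766044 = 5.2857 m.
A = 2.99 × 3.4 = 10.166 m².
Resultant F = γ·h_c·A = 9.81 × 5.2857 × 10.166 = 527.135 kN.
I_c = b·h³/12 = 2.99 × 3.4³/12 = 9.79325 m⁴.
Centre of pressure: y_p = y_c + I_c/(y_c·A) = 6.9 + 9.79325/(6.9 × 10.166) = 6.9 + 0.139614 = 7.03961 m along the plane.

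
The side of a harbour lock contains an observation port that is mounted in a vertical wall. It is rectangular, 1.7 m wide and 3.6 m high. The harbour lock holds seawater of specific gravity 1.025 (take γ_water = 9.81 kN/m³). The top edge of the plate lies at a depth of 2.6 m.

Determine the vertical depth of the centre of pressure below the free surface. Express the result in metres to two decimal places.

γ = 1.025 × 9.81 = 10.05525 kN/m³.
The centroid lies 3.6/2 = 1.8 m below the top edge, so the centroid depth is h_c = 2.6 + 1.8 = 4.4 m.
A = 1.7 × 3.6 = 6.12 m².
Resultant F = γ·h_c·A = 10.05525 × 4.4 × 6.12 = 270.768 kN.
I_c = b·h³/12 = 1.7 × 3.6³/12 = 6.6096 m⁴.
Centre of pressure: y_p = y_c + I_c/(y_c·A) = 4.4 + 6.6096/(4.4 × 6.12) = 4.4 + 0.245455 = 4.64546 m along the plane.

h_p = 4.65 m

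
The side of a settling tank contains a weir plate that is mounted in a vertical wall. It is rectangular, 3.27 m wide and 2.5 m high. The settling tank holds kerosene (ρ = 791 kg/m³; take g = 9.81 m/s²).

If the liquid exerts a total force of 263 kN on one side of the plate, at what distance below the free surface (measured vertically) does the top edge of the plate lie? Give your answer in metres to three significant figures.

γ = ρg = 791 × 9.81 / 1000 = 7.75971 kN/m³.
A = 3.27 × 2.5 = 8.175 m².
From F = γ·h_c·A, the centroid depth is h_c = 263/(7.75971 × 8.175) = 4.14594 m.
The centroid lies 2.5/2 = 1.25 m below the top edge, so the top edge sits at h_top = 4.14594 − 1.25 = 2.89594 m below the surface.

d_top ≈ 2.90 m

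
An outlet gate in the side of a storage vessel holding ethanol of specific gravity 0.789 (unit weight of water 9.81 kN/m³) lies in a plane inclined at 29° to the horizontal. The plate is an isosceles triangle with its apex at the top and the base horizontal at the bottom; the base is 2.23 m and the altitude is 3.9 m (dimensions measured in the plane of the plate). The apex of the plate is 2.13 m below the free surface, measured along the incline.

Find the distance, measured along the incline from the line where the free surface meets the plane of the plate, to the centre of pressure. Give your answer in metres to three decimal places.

y_p = 4.909 m

γ = 0.789 × 9.81 = 7.74009 kN/m³.
Let θ = 29° be the plate's angle to the horizontal; measure y along the incline from where the plane meets the free surface. Vertical depth h = y·sinθ with sinθ = 0.484810.
With the apex up, the centroid sits 2h/3 = 2 × 3.9/3 = 2.6 m below the apex, so y_c = 2.13 + 2.6 = 4.73 m and h_c = 4.73 × 0.484810 = 2.29315 m.
A = ½ × 2.23 × 3.9 = 4.3485 m².
Resultant F = γ·h_c·A = 7.74009 × 2.29315 × 4.3485 = 77.1823 kN.
I_c = b·h³/36 = 2.23 × 3.9³/36 = 3.67448 m⁴.
Centre of pressure: y_p = y_c + I_c/(y_c·A) = 4.73 + 3.67448/(4.73 × 4.3485) = 4.73 + 0.178647 = 4.90865 m along the plane.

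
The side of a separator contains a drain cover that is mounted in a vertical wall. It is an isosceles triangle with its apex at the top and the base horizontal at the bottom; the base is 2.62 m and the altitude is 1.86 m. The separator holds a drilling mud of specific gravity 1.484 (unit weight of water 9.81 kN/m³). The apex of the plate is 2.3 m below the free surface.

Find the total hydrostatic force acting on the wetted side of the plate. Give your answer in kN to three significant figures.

F ≈ 126 kN

γ = 1.484 × 9.81 = 14.55804 kN/m³.
With the apex up, the centroid sits 2h/3 = 2 × 1.86/3 = 1.24 m below the apex, so the centroid depth is h_c = 2.3 + 1.24 = 3.54 m.
A = ½ × 2.62 × 1.86 = 2.4366 m².
Resultant F = γ·h_c·A = 14.55804 × 3.54 × 2.4366 = 125.571 kN.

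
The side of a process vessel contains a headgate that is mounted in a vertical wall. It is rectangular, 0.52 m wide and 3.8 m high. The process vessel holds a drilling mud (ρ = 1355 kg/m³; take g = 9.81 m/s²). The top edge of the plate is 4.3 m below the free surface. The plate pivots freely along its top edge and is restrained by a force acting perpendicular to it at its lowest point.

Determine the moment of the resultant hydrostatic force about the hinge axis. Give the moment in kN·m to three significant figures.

γ = ρg = 1355 × 9.81 / 1000 = 13.29255 kN/m³.
The centroid lies 3.8/2 = 1.9 m below the top edge, so the centroid depth is h_c = 4.3 + 1.9 = 6.2 m.
A = 0.52 × 3.8 = 1.976 m².
Resultant F = γ·h_c·A = 13.29255 × 6.2 × 1.976 = 162.85 kN.
I_c = b·h³/12 = 0.52 × 3.8³/12 = 2.37779 m⁴.
Centre of pressure: y_p = y_c + I_c/(y_c·A) = 6.2 + 2.37779/(6.2 × 1.976) = 6.2 + 0.194086 = 6.39409 m along the plane.
The resultant acts 1.9 + 0.194086 = 2.09409 m (along the plate) below the hinge at the top edge, so the moment about the hinge is M = F × 2.09409 = 162.85 × 2.09409 = 341.023 kN·m.

M ≈ 341 kN·m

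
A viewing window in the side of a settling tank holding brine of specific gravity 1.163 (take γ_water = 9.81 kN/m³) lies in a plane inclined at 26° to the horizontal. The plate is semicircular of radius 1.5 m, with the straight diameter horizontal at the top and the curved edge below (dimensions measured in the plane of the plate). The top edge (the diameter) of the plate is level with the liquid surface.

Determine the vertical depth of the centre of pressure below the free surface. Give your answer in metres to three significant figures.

h_p = 0.387 m

γ = 1.163 × 9.81 = 11.40903 kN/m³.
Let θ = 26° be the plate's angle to the horizontal; measure y along the incline from where the plane meets the free surface. Vertical depth h = y·sinθ with sinθ = 0.438371.
The centroid of a semicircle lies 4r/(3π) = 0.63662 m from the diameter, here below the top edge, so y_c = 0.63662 m and h_c = 0.63662 × 0.438371 = 0.279076 m.
A = πr²/2 = π × 1.5²/2 = 3.53429 m².
Resultant F = γ·h_c·A = 11.40903 × 0.279076 × 3.53429 = 11.2531 kN.
I_c = (π/8 − 8/(9π))·r⁴ = 0.109757 × 1.5⁴ = 0.555645 m⁴.
Centre of pressure: y_p = y_c + I_c/(y_c·A) = 0.63662 + 0.555645/(0.63662 × 3.53429) = 0.63662 + 0.246953 = 0.883573 m along the plane.
Vertically, h_p = y_p·sinθ = 0.883573 × 0.438371 = 0.387333 m.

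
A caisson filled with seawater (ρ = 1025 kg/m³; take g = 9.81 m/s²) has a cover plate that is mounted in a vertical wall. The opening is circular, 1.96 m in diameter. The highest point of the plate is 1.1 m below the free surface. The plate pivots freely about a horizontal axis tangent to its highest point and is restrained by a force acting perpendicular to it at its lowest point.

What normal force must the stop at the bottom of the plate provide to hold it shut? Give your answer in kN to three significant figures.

P ≈ 35.3 kN

γ = ρg = 1025 × 9.81 / 1000 = 10.05525 kN/m³.
The centroid is at the centre, 0.98 m below the top of the plate, so the centroid depth is h_c = 1.1 + 0.98 = 2.08 m.
A = π(0.98)² = 3.01719 m².
Resultant F = γ·h_c·A = 10.05525 × 2.08 × 3.01719 = 63.1043 kN.
I_c = πr⁴/4 = π × 0.98⁴/4 = 0.724426 m⁴.
Centre of pressure: y_p = y_c + I_c/(y_c·A) = 2.08 + 0.724426/(2.08 × 3.01719) = 2.08 + 0.115432 = 2.19543 m along the plane.
The resultant acts 0.98 + 0.115432 = 1.09543 m (along the plate) below the hinge at the top edge, so the moment about the hinge is M = F × 1.09543 = 63.1043 × 1.09543 = 69.1263 kN·m.
A normal force at the bottom, 1.96 m from the hinge, must supply this moment: P = 69.1263/1.96 = 35.2685 kN.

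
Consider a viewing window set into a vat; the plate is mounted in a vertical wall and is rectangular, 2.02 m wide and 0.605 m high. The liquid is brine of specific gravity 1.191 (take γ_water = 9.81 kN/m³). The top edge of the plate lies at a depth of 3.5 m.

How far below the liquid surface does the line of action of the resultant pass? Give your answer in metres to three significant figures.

γ = 1.191 × 9.81 = 11.68371 kN/m³.
The centroid lies 0.605/2 = 0.3025 m below the top edge, so the centroid depth is h_c = 3.5 + 0.3025 = 3.8025 m.
A = 2.02 × 0.605 = 1.2221 m².
Resultant F = γ·h_c·A = 11.68371 × 3.8025 × 1.2221 = 54.2946 kN.
I_c = b·h³/12 = 2.02 × 0.605³/12 = 0.0372766 m⁴.
Centre of pressure: y_p = y_c + I_c/(y_c·A) = 3.8025 + 0.0372766/(3.8025 × 1.2221) = 3.8025 + 0.00802159 = 3.81052 m along the plane.

h_p = 3.81 m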